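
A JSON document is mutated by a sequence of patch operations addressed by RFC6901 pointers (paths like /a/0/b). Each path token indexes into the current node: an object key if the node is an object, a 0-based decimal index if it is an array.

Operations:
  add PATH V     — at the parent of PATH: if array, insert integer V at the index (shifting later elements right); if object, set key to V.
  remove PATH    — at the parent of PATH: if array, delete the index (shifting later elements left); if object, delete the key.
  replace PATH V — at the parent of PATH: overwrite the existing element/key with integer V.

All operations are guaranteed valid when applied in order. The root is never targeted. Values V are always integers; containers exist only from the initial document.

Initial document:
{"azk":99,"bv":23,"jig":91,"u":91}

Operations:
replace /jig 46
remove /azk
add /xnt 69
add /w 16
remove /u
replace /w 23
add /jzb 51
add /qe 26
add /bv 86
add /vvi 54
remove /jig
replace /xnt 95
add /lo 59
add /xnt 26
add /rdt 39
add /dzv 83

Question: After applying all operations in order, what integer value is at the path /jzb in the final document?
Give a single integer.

After op 1 (replace /jig 46): {"azk":99,"bv":23,"jig":46,"u":91}
After op 2 (remove /azk): {"bv":23,"jig":46,"u":91}
After op 3 (add /xnt 69): {"bv":23,"jig":46,"u":91,"xnt":69}
After op 4 (add /w 16): {"bv":23,"jig":46,"u":91,"w":16,"xnt":69}
After op 5 (remove /u): {"bv":23,"jig":46,"w":16,"xnt":69}
After op 6 (replace /w 23): {"bv":23,"jig":46,"w":23,"xnt":69}
After op 7 (add /jzb 51): {"bv":23,"jig":46,"jzb":51,"w":23,"xnt":69}
After op 8 (add /qe 26): {"bv":23,"jig":46,"jzb":51,"qe":26,"w":23,"xnt":69}
After op 9 (add /bv 86): {"bv":86,"jig":46,"jzb":51,"qe":26,"w":23,"xnt":69}
After op 10 (add /vvi 54): {"bv":86,"jig":46,"jzb":51,"qe":26,"vvi":54,"w":23,"xnt":69}
After op 11 (remove /jig): {"bv":86,"jzb":51,"qe":26,"vvi":54,"w":23,"xnt":69}
After op 12 (replace /xnt 95): {"bv":86,"jzb":51,"qe":26,"vvi":54,"w":23,"xnt":95}
After op 13 (add /lo 59): {"bv":86,"jzb":51,"lo":59,"qe":26,"vvi":54,"w":23,"xnt":95}
After op 14 (add /xnt 26): {"bv":86,"jzb":51,"lo":59,"qe":26,"vvi":54,"w":23,"xnt":26}
After op 15 (add /rdt 39): {"bv":86,"jzb":51,"lo":59,"qe":26,"rdt":39,"vvi":54,"w":23,"xnt":26}
After op 16 (add /dzv 83): {"bv":86,"dzv":83,"jzb":51,"lo":59,"qe":26,"rdt":39,"vvi":54,"w":23,"xnt":26}
Value at /jzb: 51

Answer: 51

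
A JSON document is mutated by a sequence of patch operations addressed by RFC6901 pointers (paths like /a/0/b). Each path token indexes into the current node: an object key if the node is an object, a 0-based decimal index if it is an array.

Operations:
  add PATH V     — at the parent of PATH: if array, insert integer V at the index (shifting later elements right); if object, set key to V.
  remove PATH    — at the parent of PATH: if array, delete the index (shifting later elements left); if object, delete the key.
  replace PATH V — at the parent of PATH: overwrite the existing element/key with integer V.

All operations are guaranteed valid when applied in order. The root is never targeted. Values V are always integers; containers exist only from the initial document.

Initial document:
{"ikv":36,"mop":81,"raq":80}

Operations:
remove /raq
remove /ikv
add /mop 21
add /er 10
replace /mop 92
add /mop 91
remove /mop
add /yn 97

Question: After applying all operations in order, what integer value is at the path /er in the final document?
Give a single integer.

Answer: 10

Derivation:
After op 1 (remove /raq): {"ikv":36,"mop":81}
After op 2 (remove /ikv): {"mop":81}
After op 3 (add /mop 21): {"mop":21}
After op 4 (add /er 10): {"er":10,"mop":21}
After op 5 (replace /mop 92): {"er":10,"mop":92}
After op 6 (add /mop 91): {"er":10,"mop":91}
After op 7 (remove /mop): {"er":10}
After op 8 (add /yn 97): {"er":10,"yn":97}
Value at /er: 10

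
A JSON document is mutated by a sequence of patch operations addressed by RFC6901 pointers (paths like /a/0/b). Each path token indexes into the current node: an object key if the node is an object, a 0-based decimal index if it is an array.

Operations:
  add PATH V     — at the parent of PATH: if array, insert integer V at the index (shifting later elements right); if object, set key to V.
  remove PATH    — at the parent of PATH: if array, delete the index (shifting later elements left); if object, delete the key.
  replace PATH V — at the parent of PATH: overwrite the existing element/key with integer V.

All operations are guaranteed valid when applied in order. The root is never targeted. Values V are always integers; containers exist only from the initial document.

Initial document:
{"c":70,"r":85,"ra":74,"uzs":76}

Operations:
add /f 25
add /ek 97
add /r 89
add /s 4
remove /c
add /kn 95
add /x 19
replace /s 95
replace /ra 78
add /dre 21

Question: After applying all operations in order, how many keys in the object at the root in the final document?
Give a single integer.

After op 1 (add /f 25): {"c":70,"f":25,"r":85,"ra":74,"uzs":76}
After op 2 (add /ek 97): {"c":70,"ek":97,"f":25,"r":85,"ra":74,"uzs":76}
After op 3 (add /r 89): {"c":70,"ek":97,"f":25,"r":89,"ra":74,"uzs":76}
After op 4 (add /s 4): {"c":70,"ek":97,"f":25,"r":89,"ra":74,"s":4,"uzs":76}
After op 5 (remove /c): {"ek":97,"f":25,"r":89,"ra":74,"s":4,"uzs":76}
After op 6 (add /kn 95): {"ek":97,"f":25,"kn":95,"r":89,"ra":74,"s":4,"uzs":76}
After op 7 (add /x 19): {"ek":97,"f":25,"kn":95,"r":89,"ra":74,"s":4,"uzs":76,"x":19}
After op 8 (replace /s 95): {"ek":97,"f":25,"kn":95,"r":89,"ra":74,"s":95,"uzs":76,"x":19}
After op 9 (replace /ra 78): {"ek":97,"f":25,"kn":95,"r":89,"ra":78,"s":95,"uzs":76,"x":19}
After op 10 (add /dre 21): {"dre":21,"ek":97,"f":25,"kn":95,"r":89,"ra":78,"s":95,"uzs":76,"x":19}
Size at the root: 9

Answer: 9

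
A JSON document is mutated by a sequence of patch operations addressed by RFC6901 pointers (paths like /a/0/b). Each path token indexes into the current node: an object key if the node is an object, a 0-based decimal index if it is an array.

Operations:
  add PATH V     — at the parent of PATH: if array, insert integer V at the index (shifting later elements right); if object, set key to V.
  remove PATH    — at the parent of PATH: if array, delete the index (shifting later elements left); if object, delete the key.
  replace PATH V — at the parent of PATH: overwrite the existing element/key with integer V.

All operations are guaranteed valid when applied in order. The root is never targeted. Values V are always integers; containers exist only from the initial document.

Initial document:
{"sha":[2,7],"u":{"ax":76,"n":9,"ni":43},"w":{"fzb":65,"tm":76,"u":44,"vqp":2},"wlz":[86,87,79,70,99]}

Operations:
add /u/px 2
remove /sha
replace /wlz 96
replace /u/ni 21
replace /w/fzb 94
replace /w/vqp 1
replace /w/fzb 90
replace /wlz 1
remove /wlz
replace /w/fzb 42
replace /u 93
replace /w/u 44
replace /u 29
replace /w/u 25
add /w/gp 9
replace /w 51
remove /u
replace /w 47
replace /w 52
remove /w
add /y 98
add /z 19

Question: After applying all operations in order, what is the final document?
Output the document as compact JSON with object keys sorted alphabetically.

After op 1 (add /u/px 2): {"sha":[2,7],"u":{"ax":76,"n":9,"ni":43,"px":2},"w":{"fzb":65,"tm":76,"u":44,"vqp":2},"wlz":[86,87,79,70,99]}
After op 2 (remove /sha): {"u":{"ax":76,"n":9,"ni":43,"px":2},"w":{"fzb":65,"tm":76,"u":44,"vqp":2},"wlz":[86,87,79,70,99]}
After op 3 (replace /wlz 96): {"u":{"ax":76,"n":9,"ni":43,"px":2},"w":{"fzb":65,"tm":76,"u":44,"vqp":2},"wlz":96}
After op 4 (replace /u/ni 21): {"u":{"ax":76,"n":9,"ni":21,"px":2},"w":{"fzb":65,"tm":76,"u":44,"vqp":2},"wlz":96}
After op 5 (replace /w/fzb 94): {"u":{"ax":76,"n":9,"ni":21,"px":2},"w":{"fzb":94,"tm":76,"u":44,"vqp":2},"wlz":96}
After op 6 (replace /w/vqp 1): {"u":{"ax":76,"n":9,"ni":21,"px":2},"w":{"fzb":94,"tm":76,"u":44,"vqp":1},"wlz":96}
After op 7 (replace /w/fzb 90): {"u":{"ax":76,"n":9,"ni":21,"px":2},"w":{"fzb":90,"tm":76,"u":44,"vqp":1},"wlz":96}
After op 8 (replace /wlz 1): {"u":{"ax":76,"n":9,"ni":21,"px":2},"w":{"fzb":90,"tm":76,"u":44,"vqp":1},"wlz":1}
After op 9 (remove /wlz): {"u":{"ax":76,"n":9,"ni":21,"px":2},"w":{"fzb":90,"tm":76,"u":44,"vqp":1}}
After op 10 (replace /w/fzb 42): {"u":{"ax":76,"n":9,"ni":21,"px":2},"w":{"fzb":42,"tm":76,"u":44,"vqp":1}}
After op 11 (replace /u 93): {"u":93,"w":{"fzb":42,"tm":76,"u":44,"vqp":1}}
After op 12 (replace /w/u 44): {"u":93,"w":{"fzb":42,"tm":76,"u":44,"vqp":1}}
After op 13 (replace /u 29): {"u":29,"w":{"fzb":42,"tm":76,"u":44,"vqp":1}}
After op 14 (replace /w/u 25): {"u":29,"w":{"fzb":42,"tm":76,"u":25,"vqp":1}}
After op 15 (add /w/gp 9): {"u":29,"w":{"fzb":42,"gp":9,"tm":76,"u":25,"vqp":1}}
After op 16 (replace /w 51): {"u":29,"w":51}
After op 17 (remove /u): {"w":51}
After op 18 (replace /w 47): {"w":47}
After op 19 (replace /w 52): {"w":52}
After op 20 (remove /w): {}
After op 21 (add /y 98): {"y":98}
After op 22 (add /z 19): {"y":98,"z":19}

Answer: {"y":98,"z":19}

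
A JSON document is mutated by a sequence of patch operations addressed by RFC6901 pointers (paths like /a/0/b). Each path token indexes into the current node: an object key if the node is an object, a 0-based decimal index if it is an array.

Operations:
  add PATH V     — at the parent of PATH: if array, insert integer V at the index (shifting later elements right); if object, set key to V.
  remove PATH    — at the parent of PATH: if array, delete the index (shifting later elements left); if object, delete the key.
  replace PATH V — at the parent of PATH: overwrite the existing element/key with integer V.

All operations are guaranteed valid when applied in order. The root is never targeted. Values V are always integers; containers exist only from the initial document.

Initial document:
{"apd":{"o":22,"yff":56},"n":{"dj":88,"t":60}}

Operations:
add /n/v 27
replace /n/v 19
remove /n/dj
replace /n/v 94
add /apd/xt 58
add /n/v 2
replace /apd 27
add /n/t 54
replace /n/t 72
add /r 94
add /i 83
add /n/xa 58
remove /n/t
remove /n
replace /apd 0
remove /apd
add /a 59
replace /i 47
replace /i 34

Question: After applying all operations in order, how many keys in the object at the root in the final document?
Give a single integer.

After op 1 (add /n/v 27): {"apd":{"o":22,"yff":56},"n":{"dj":88,"t":60,"v":27}}
After op 2 (replace /n/v 19): {"apd":{"o":22,"yff":56},"n":{"dj":88,"t":60,"v":19}}
After op 3 (remove /n/dj): {"apd":{"o":22,"yff":56},"n":{"t":60,"v":19}}
After op 4 (replace /n/v 94): {"apd":{"o":22,"yff":56},"n":{"t":60,"v":94}}
After op 5 (add /apd/xt 58): {"apd":{"o":22,"xt":58,"yff":56},"n":{"t":60,"v":94}}
After op 6 (add /n/v 2): {"apd":{"o":22,"xt":58,"yff":56},"n":{"t":60,"v":2}}
After op 7 (replace /apd 27): {"apd":27,"n":{"t":60,"v":2}}
After op 8 (add /n/t 54): {"apd":27,"n":{"t":54,"v":2}}
After op 9 (replace /n/t 72): {"apd":27,"n":{"t":72,"v":2}}
After op 10 (add /r 94): {"apd":27,"n":{"t":72,"v":2},"r":94}
After op 11 (add /i 83): {"apd":27,"i":83,"n":{"t":72,"v":2},"r":94}
After op 12 (add /n/xa 58): {"apd":27,"i":83,"n":{"t":72,"v":2,"xa":58},"r":94}
After op 13 (remove /n/t): {"apd":27,"i":83,"n":{"v":2,"xa":58},"r":94}
After op 14 (remove /n): {"apd":27,"i":83,"r":94}
After op 15 (replace /apd 0): {"apd":0,"i":83,"r":94}
After op 16 (remove /apd): {"i":83,"r":94}
After op 17 (add /a 59): {"a":59,"i":83,"r":94}
After op 18 (replace /i 47): {"a":59,"i":47,"r":94}
After op 19 (replace /i 34): {"a":59,"i":34,"r":94}
Size at the root: 3

Answer: 3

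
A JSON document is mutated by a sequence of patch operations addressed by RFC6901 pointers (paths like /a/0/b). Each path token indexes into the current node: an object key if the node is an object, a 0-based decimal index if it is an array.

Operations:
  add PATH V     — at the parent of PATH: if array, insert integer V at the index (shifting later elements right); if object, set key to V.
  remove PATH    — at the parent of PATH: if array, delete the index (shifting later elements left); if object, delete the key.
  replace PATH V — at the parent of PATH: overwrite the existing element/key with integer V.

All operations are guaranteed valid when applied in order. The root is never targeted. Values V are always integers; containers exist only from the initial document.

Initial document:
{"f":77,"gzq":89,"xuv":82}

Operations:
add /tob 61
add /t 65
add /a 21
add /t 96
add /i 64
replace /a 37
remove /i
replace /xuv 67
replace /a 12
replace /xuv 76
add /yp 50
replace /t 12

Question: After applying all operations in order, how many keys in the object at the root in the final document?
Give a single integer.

After op 1 (add /tob 61): {"f":77,"gzq":89,"tob":61,"xuv":82}
After op 2 (add /t 65): {"f":77,"gzq":89,"t":65,"tob":61,"xuv":82}
After op 3 (add /a 21): {"a":21,"f":77,"gzq":89,"t":65,"tob":61,"xuv":82}
After op 4 (add /t 96): {"a":21,"f":77,"gzq":89,"t":96,"tob":61,"xuv":82}
After op 5 (add /i 64): {"a":21,"f":77,"gzq":89,"i":64,"t":96,"tob":61,"xuv":82}
After op 6 (replace /a 37): {"a":37,"f":77,"gzq":89,"i":64,"t":96,"tob":61,"xuv":82}
After op 7 (remove /i): {"a":37,"f":77,"gzq":89,"t":96,"tob":61,"xuv":82}
After op 8 (replace /xuv 67): {"a":37,"f":77,"gzq":89,"t":96,"tob":61,"xuv":67}
After op 9 (replace /a 12): {"a":12,"f":77,"gzq":89,"t":96,"tob":61,"xuv":67}
After op 10 (replace /xuv 76): {"a":12,"f":77,"gzq":89,"t":96,"tob":61,"xuv":76}
After op 11 (add /yp 50): {"a":12,"f":77,"gzq":89,"t":96,"tob":61,"xuv":76,"yp":50}
After op 12 (replace /t 12): {"a":12,"f":77,"gzq":89,"t":12,"tob":61,"xuv":76,"yp":50}
Size at the root: 7

Answer: 7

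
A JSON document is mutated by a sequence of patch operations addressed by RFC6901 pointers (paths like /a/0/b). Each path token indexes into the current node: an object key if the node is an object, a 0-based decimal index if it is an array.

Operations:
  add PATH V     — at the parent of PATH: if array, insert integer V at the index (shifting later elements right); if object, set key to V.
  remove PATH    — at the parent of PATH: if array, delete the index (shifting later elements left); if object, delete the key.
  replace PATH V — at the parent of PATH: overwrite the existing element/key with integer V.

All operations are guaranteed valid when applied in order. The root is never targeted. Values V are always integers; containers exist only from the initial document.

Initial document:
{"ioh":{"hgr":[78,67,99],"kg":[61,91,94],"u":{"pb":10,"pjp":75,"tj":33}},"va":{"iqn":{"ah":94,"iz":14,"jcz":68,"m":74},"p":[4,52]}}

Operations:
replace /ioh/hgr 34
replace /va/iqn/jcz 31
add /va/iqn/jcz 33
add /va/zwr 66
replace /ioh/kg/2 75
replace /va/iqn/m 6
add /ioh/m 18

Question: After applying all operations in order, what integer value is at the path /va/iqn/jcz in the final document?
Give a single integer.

Answer: 33

Derivation:
After op 1 (replace /ioh/hgr 34): {"ioh":{"hgr":34,"kg":[61,91,94],"u":{"pb":10,"pjp":75,"tj":33}},"va":{"iqn":{"ah":94,"iz":14,"jcz":68,"m":74},"p":[4,52]}}
After op 2 (replace /va/iqn/jcz 31): {"ioh":{"hgr":34,"kg":[61,91,94],"u":{"pb":10,"pjp":75,"tj":33}},"va":{"iqn":{"ah":94,"iz":14,"jcz":31,"m":74},"p":[4,52]}}
After op 3 (add /va/iqn/jcz 33): {"ioh":{"hgr":34,"kg":[61,91,94],"u":{"pb":10,"pjp":75,"tj":33}},"va":{"iqn":{"ah":94,"iz":14,"jcz":33,"m":74},"p":[4,52]}}
After op 4 (add /va/zwr 66): {"ioh":{"hgr":34,"kg":[61,91,94],"u":{"pb":10,"pjp":75,"tj":33}},"va":{"iqn":{"ah":94,"iz":14,"jcz":33,"m":74},"p":[4,52],"zwr":66}}
After op 5 (replace /ioh/kg/2 75): {"ioh":{"hgr":34,"kg":[61,91,75],"u":{"pb":10,"pjp":75,"tj":33}},"va":{"iqn":{"ah":94,"iz":14,"jcz":33,"m":74},"p":[4,52],"zwr":66}}
After op 6 (replace /va/iqn/m 6): {"ioh":{"hgr":34,"kg":[61,91,75],"u":{"pb":10,"pjp":75,"tj":33}},"va":{"iqn":{"ah":94,"iz":14,"jcz":33,"m":6},"p":[4,52],"zwr":66}}
After op 7 (add /ioh/m 18): {"ioh":{"hgr":34,"kg":[61,91,75],"m":18,"u":{"pb":10,"pjp":75,"tj":33}},"va":{"iqn":{"ah":94,"iz":14,"jcz":33,"m":6},"p":[4,52],"zwr":66}}
Value at /va/iqn/jcz: 33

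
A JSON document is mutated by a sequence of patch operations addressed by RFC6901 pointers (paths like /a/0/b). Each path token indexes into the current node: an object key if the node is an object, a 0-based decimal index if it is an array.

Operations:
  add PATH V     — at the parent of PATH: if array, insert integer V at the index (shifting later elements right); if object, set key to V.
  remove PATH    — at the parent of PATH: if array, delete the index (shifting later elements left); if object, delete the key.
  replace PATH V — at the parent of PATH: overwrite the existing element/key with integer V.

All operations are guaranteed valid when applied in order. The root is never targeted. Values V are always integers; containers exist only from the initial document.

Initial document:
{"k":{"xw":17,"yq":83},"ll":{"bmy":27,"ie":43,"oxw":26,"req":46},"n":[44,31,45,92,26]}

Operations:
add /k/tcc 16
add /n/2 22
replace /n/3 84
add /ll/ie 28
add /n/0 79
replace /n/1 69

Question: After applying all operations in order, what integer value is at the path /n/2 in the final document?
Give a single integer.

After op 1 (add /k/tcc 16): {"k":{"tcc":16,"xw":17,"yq":83},"ll":{"bmy":27,"ie":43,"oxw":26,"req":46},"n":[44,31,45,92,26]}
After op 2 (add /n/2 22): {"k":{"tcc":16,"xw":17,"yq":83},"ll":{"bmy":27,"ie":43,"oxw":26,"req":46},"n":[44,31,22,45,92,26]}
After op 3 (replace /n/3 84): {"k":{"tcc":16,"xw":17,"yq":83},"ll":{"bmy":27,"ie":43,"oxw":26,"req":46},"n":[44,31,22,84,92,26]}
After op 4 (add /ll/ie 28): {"k":{"tcc":16,"xw":17,"yq":83},"ll":{"bmy":27,"ie":28,"oxw":26,"req":46},"n":[44,31,22,84,92,26]}
After op 5 (add /n/0 79): {"k":{"tcc":16,"xw":17,"yq":83},"ll":{"bmy":27,"ie":28,"oxw":26,"req":46},"n":[79,44,31,22,84,92,26]}
After op 6 (replace /n/1 69): {"k":{"tcc":16,"xw":17,"yq":83},"ll":{"bmy":27,"ie":28,"oxw":26,"req":46},"n":[79,69,31,22,84,92,26]}
Value at /n/2: 31

Answer: 31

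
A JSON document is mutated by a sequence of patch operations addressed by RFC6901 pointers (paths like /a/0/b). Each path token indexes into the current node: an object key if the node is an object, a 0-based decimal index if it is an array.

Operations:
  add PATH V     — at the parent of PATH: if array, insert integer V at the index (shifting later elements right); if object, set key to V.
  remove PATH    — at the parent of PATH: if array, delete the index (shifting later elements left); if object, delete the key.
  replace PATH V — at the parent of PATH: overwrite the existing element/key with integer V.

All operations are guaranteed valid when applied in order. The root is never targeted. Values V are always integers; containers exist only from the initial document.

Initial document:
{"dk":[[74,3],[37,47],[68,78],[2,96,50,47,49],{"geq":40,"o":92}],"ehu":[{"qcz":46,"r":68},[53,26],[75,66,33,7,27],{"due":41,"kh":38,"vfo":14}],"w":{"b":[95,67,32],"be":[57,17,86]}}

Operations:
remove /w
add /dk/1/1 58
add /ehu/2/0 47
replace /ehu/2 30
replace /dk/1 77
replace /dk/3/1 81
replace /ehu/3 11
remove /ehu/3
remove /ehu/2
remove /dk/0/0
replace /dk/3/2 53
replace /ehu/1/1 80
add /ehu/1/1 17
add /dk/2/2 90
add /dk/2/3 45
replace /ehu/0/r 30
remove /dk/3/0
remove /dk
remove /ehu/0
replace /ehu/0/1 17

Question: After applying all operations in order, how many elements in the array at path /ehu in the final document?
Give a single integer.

Answer: 1

Derivation:
After op 1 (remove /w): {"dk":[[74,3],[37,47],[68,78],[2,96,50,47,49],{"geq":40,"o":92}],"ehu":[{"qcz":46,"r":68},[53,26],[75,66,33,7,27],{"due":41,"kh":38,"vfo":14}]}
After op 2 (add /dk/1/1 58): {"dk":[[74,3],[37,58,47],[68,78],[2,96,50,47,49],{"geq":40,"o":92}],"ehu":[{"qcz":46,"r":68},[53,26],[75,66,33,7,27],{"due":41,"kh":38,"vfo":14}]}
After op 3 (add /ehu/2/0 47): {"dk":[[74,3],[37,58,47],[68,78],[2,96,50,47,49],{"geq":40,"o":92}],"ehu":[{"qcz":46,"r":68},[53,26],[47,75,66,33,7,27],{"due":41,"kh":38,"vfo":14}]}
After op 4 (replace /ehu/2 30): {"dk":[[74,3],[37,58,47],[68,78],[2,96,50,47,49],{"geq":40,"o":92}],"ehu":[{"qcz":46,"r":68},[53,26],30,{"due":41,"kh":38,"vfo":14}]}
After op 5 (replace /dk/1 77): {"dk":[[74,3],77,[68,78],[2,96,50,47,49],{"geq":40,"o":92}],"ehu":[{"qcz":46,"r":68},[53,26],30,{"due":41,"kh":38,"vfo":14}]}
After op 6 (replace /dk/3/1 81): {"dk":[[74,3],77,[68,78],[2,81,50,47,49],{"geq":40,"o":92}],"ehu":[{"qcz":46,"r":68},[53,26],30,{"due":41,"kh":38,"vfo":14}]}
After op 7 (replace /ehu/3 11): {"dk":[[74,3],77,[68,78],[2,81,50,47,49],{"geq":40,"o":92}],"ehu":[{"qcz":46,"r":68},[53,26],30,11]}
After op 8 (remove /ehu/3): {"dk":[[74,3],77,[68,78],[2,81,50,47,49],{"geq":40,"o":92}],"ehu":[{"qcz":46,"r":68},[53,26],30]}
After op 9 (remove /ehu/2): {"dk":[[74,3],77,[68,78],[2,81,50,47,49],{"geq":40,"o":92}],"ehu":[{"qcz":46,"r":68},[53,26]]}
After op 10 (remove /dk/0/0): {"dk":[[3],77,[68,78],[2,81,50,47,49],{"geq":40,"o":92}],"ehu":[{"qcz":46,"r":68},[53,26]]}
After op 11 (replace /dk/3/2 53): {"dk":[[3],77,[68,78],[2,81,53,47,49],{"geq":40,"o":92}],"ehu":[{"qcz":46,"r":68},[53,26]]}
After op 12 (replace /ehu/1/1 80): {"dk":[[3],77,[68,78],[2,81,53,47,49],{"geq":40,"o":92}],"ehu":[{"qcz":46,"r":68},[53,80]]}
After op 13 (add /ehu/1/1 17): {"dk":[[3],77,[68,78],[2,81,53,47,49],{"geq":40,"o":92}],"ehu":[{"qcz":46,"r":68},[53,17,80]]}
After op 14 (add /dk/2/2 90): {"dk":[[3],77,[68,78,90],[2,81,53,47,49],{"geq":40,"o":92}],"ehu":[{"qcz":46,"r":68},[53,17,80]]}
After op 15 (add /dk/2/3 45): {"dk":[[3],77,[68,78,90,45],[2,81,53,47,49],{"geq":40,"o":92}],"ehu":[{"qcz":46,"r":68},[53,17,80]]}
After op 16 (replace /ehu/0/r 30): {"dk":[[3],77,[68,78,90,45],[2,81,53,47,49],{"geq":40,"o":92}],"ehu":[{"qcz":46,"r":30},[53,17,80]]}
After op 17 (remove /dk/3/0): {"dk":[[3],77,[68,78,90,45],[81,53,47,49],{"geq":40,"o":92}],"ehu":[{"qcz":46,"r":30},[53,17,80]]}
After op 18 (remove /dk): {"ehu":[{"qcz":46,"r":30},[53,17,80]]}
After op 19 (remove /ehu/0): {"ehu":[[53,17,80]]}
After op 20 (replace /ehu/0/1 17): {"ehu":[[53,17,80]]}
Size at path /ehu: 1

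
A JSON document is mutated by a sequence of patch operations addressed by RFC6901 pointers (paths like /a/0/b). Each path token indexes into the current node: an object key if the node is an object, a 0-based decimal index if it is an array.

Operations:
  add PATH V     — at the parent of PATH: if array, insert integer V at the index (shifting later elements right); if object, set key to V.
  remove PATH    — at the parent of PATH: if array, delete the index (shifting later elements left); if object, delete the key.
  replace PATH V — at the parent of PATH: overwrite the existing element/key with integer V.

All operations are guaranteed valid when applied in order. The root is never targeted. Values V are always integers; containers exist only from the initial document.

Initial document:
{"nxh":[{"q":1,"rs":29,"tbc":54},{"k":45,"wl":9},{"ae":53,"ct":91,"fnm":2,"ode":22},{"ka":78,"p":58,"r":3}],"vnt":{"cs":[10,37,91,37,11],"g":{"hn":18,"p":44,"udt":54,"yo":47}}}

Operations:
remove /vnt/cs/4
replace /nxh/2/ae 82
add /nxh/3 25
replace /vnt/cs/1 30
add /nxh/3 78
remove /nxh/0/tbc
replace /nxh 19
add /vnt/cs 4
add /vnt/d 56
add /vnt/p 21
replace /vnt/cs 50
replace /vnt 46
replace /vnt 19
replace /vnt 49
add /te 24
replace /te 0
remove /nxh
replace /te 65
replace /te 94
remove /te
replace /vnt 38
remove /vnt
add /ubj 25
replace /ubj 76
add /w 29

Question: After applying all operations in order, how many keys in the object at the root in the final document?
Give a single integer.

After op 1 (remove /vnt/cs/4): {"nxh":[{"q":1,"rs":29,"tbc":54},{"k":45,"wl":9},{"ae":53,"ct":91,"fnm":2,"ode":22},{"ka":78,"p":58,"r":3}],"vnt":{"cs":[10,37,91,37],"g":{"hn":18,"p":44,"udt":54,"yo":47}}}
After op 2 (replace /nxh/2/ae 82): {"nxh":[{"q":1,"rs":29,"tbc":54},{"k":45,"wl":9},{"ae":82,"ct":91,"fnm":2,"ode":22},{"ka":78,"p":58,"r":3}],"vnt":{"cs":[10,37,91,37],"g":{"hn":18,"p":44,"udt":54,"yo":47}}}
After op 3 (add /nxh/3 25): {"nxh":[{"q":1,"rs":29,"tbc":54},{"k":45,"wl":9},{"ae":82,"ct":91,"fnm":2,"ode":22},25,{"ka":78,"p":58,"r":3}],"vnt":{"cs":[10,37,91,37],"g":{"hn":18,"p":44,"udt":54,"yo":47}}}
After op 4 (replace /vnt/cs/1 30): {"nxh":[{"q":1,"rs":29,"tbc":54},{"k":45,"wl":9},{"ae":82,"ct":91,"fnm":2,"ode":22},25,{"ka":78,"p":58,"r":3}],"vnt":{"cs":[10,30,91,37],"g":{"hn":18,"p":44,"udt":54,"yo":47}}}
After op 5 (add /nxh/3 78): {"nxh":[{"q":1,"rs":29,"tbc":54},{"k":45,"wl":9},{"ae":82,"ct":91,"fnm":2,"ode":22},78,25,{"ka":78,"p":58,"r":3}],"vnt":{"cs":[10,30,91,37],"g":{"hn":18,"p":44,"udt":54,"yo":47}}}
After op 6 (remove /nxh/0/tbc): {"nxh":[{"q":1,"rs":29},{"k":45,"wl":9},{"ae":82,"ct":91,"fnm":2,"ode":22},78,25,{"ka":78,"p":58,"r":3}],"vnt":{"cs":[10,30,91,37],"g":{"hn":18,"p":44,"udt":54,"yo":47}}}
After op 7 (replace /nxh 19): {"nxh":19,"vnt":{"cs":[10,30,91,37],"g":{"hn":18,"p":44,"udt":54,"yo":47}}}
After op 8 (add /vnt/cs 4): {"nxh":19,"vnt":{"cs":4,"g":{"hn":18,"p":44,"udt":54,"yo":47}}}
After op 9 (add /vnt/d 56): {"nxh":19,"vnt":{"cs":4,"d":56,"g":{"hn":18,"p":44,"udt":54,"yo":47}}}
After op 10 (add /vnt/p 21): {"nxh":19,"vnt":{"cs":4,"d":56,"g":{"hn":18,"p":44,"udt":54,"yo":47},"p":21}}
After op 11 (replace /vnt/cs 50): {"nxh":19,"vnt":{"cs":50,"d":56,"g":{"hn":18,"p":44,"udt":54,"yo":47},"p":21}}
After op 12 (replace /vnt 46): {"nxh":19,"vnt":46}
After op 13 (replace /vnt 19): {"nxh":19,"vnt":19}
After op 14 (replace /vnt 49): {"nxh":19,"vnt":49}
After op 15 (add /te 24): {"nxh":19,"te":24,"vnt":49}
After op 16 (replace /te 0): {"nxh":19,"te":0,"vnt":49}
After op 17 (remove /nxh): {"te":0,"vnt":49}
After op 18 (replace /te 65): {"te":65,"vnt":49}
After op 19 (replace /te 94): {"te":94,"vnt":49}
After op 20 (remove /te): {"vnt":49}
After op 21 (replace /vnt 38): {"vnt":38}
After op 22 (remove /vnt): {}
After op 23 (add /ubj 25): {"ubj":25}
After op 24 (replace /ubj 76): {"ubj":76}
After op 25 (add /w 29): {"ubj":76,"w":29}
Size at the root: 2

Answer: 2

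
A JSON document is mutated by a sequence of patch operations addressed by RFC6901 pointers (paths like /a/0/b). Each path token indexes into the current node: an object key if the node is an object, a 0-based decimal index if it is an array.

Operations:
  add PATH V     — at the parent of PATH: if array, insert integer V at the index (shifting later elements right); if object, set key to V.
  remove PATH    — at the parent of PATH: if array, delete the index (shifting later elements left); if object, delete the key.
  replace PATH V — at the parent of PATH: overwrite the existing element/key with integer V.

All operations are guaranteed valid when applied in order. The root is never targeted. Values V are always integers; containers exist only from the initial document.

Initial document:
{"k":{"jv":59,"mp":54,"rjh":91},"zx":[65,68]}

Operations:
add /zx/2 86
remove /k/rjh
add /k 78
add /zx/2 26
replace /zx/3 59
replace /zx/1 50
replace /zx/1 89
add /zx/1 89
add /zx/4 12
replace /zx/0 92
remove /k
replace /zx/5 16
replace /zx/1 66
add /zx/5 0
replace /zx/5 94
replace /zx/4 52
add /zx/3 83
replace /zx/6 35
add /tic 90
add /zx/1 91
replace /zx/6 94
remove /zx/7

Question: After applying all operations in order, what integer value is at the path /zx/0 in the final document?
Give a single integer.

Answer: 92

Derivation:
After op 1 (add /zx/2 86): {"k":{"jv":59,"mp":54,"rjh":91},"zx":[65,68,86]}
After op 2 (remove /k/rjh): {"k":{"jv":59,"mp":54},"zx":[65,68,86]}
After op 3 (add /k 78): {"k":78,"zx":[65,68,86]}
After op 4 (add /zx/2 26): {"k":78,"zx":[65,68,26,86]}
After op 5 (replace /zx/3 59): {"k":78,"zx":[65,68,26,59]}
After op 6 (replace /zx/1 50): {"k":78,"zx":[65,50,26,59]}
After op 7 (replace /zx/1 89): {"k":78,"zx":[65,89,26,59]}
After op 8 (add /zx/1 89): {"k":78,"zx":[65,89,89,26,59]}
After op 9 (add /zx/4 12): {"k":78,"zx":[65,89,89,26,12,59]}
After op 10 (replace /zx/0 92): {"k":78,"zx":[92,89,89,26,12,59]}
After op 11 (remove /k): {"zx":[92,89,89,26,12,59]}
After op 12 (replace /zx/5 16): {"zx":[92,89,89,26,12,16]}
After op 13 (replace /zx/1 66): {"zx":[92,66,89,26,12,16]}
After op 14 (add /zx/5 0): {"zx":[92,66,89,26,12,0,16]}
After op 15 (replace /zx/5 94): {"zx":[92,66,89,26,12,94,16]}
After op 16 (replace /zx/4 52): {"zx":[92,66,89,26,52,94,16]}
After op 17 (add /zx/3 83): {"zx":[92,66,89,83,26,52,94,16]}
After op 18 (replace /zx/6 35): {"zx":[92,66,89,83,26,52,35,16]}
After op 19 (add /tic 90): {"tic":90,"zx":[92,66,89,83,26,52,35,16]}
After op 20 (add /zx/1 91): {"tic":90,"zx":[92,91,66,89,83,26,52,35,16]}
After op 21 (replace /zx/6 94): {"tic":90,"zx":[92,91,66,89,83,26,94,35,16]}
After op 22 (remove /zx/7): {"tic":90,"zx":[92,91,66,89,83,26,94,16]}
Value at /zx/0: 92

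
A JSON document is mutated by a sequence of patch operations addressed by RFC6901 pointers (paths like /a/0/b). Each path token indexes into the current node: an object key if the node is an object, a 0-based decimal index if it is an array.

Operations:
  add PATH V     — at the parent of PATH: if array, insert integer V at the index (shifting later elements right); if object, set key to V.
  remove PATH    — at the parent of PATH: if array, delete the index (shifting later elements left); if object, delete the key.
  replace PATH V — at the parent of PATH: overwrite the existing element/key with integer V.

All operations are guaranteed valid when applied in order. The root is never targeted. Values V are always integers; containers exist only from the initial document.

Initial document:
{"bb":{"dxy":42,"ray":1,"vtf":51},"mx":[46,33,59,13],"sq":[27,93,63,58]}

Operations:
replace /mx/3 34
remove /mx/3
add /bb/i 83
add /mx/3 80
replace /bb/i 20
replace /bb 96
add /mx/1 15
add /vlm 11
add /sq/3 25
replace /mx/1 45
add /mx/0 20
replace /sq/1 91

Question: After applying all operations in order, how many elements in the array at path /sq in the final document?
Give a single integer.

Answer: 5

Derivation:
After op 1 (replace /mx/3 34): {"bb":{"dxy":42,"ray":1,"vtf":51},"mx":[46,33,59,34],"sq":[27,93,63,58]}
After op 2 (remove /mx/3): {"bb":{"dxy":42,"ray":1,"vtf":51},"mx":[46,33,59],"sq":[27,93,63,58]}
After op 3 (add /bb/i 83): {"bb":{"dxy":42,"i":83,"ray":1,"vtf":51},"mx":[46,33,59],"sq":[27,93,63,58]}
After op 4 (add /mx/3 80): {"bb":{"dxy":42,"i":83,"ray":1,"vtf":51},"mx":[46,33,59,80],"sq":[27,93,63,58]}
After op 5 (replace /bb/i 20): {"bb":{"dxy":42,"i":20,"ray":1,"vtf":51},"mx":[46,33,59,80],"sq":[27,93,63,58]}
After op 6 (replace /bb 96): {"bb":96,"mx":[46,33,59,80],"sq":[27,93,63,58]}
After op 7 (add /mx/1 15): {"bb":96,"mx":[46,15,33,59,80],"sq":[27,93,63,58]}
After op 8 (add /vlm 11): {"bb":96,"mx":[46,15,33,59,80],"sq":[27,93,63,58],"vlm":11}
After op 9 (add /sq/3 25): {"bb":96,"mx":[46,15,33,59,80],"sq":[27,93,63,25,58],"vlm":11}
After op 10 (replace /mx/1 45): {"bb":96,"mx":[46,45,33,59,80],"sq":[27,93,63,25,58],"vlm":11}
After op 11 (add /mx/0 20): {"bb":96,"mx":[20,46,45,33,59,80],"sq":[27,93,63,25,58],"vlm":11}
After op 12 (replace /sq/1 91): {"bb":96,"mx":[20,46,45,33,59,80],"sq":[27,91,63,25,58],"vlm":11}
Size at path /sq: 5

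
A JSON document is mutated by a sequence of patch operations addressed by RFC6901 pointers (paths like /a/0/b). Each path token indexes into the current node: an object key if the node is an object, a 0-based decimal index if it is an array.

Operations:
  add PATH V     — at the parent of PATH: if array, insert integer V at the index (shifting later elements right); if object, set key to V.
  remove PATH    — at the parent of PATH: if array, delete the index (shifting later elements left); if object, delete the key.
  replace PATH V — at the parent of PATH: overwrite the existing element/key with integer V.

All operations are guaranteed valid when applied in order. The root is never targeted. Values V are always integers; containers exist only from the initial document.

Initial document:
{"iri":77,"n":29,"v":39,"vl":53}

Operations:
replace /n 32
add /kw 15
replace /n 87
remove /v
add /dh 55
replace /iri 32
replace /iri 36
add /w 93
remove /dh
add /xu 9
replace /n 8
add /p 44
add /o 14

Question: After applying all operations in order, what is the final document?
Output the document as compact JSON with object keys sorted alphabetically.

After op 1 (replace /n 32): {"iri":77,"n":32,"v":39,"vl":53}
After op 2 (add /kw 15): {"iri":77,"kw":15,"n":32,"v":39,"vl":53}
After op 3 (replace /n 87): {"iri":77,"kw":15,"n":87,"v":39,"vl":53}
After op 4 (remove /v): {"iri":77,"kw":15,"n":87,"vl":53}
After op 5 (add /dh 55): {"dh":55,"iri":77,"kw":15,"n":87,"vl":53}
After op 6 (replace /iri 32): {"dh":55,"iri":32,"kw":15,"n":87,"vl":53}
After op 7 (replace /iri 36): {"dh":55,"iri":36,"kw":15,"n":87,"vl":53}
After op 8 (add /w 93): {"dh":55,"iri":36,"kw":15,"n":87,"vl":53,"w":93}
After op 9 (remove /dh): {"iri":36,"kw":15,"n":87,"vl":53,"w":93}
After op 10 (add /xu 9): {"iri":36,"kw":15,"n":87,"vl":53,"w":93,"xu":9}
After op 11 (replace /n 8): {"iri":36,"kw":15,"n":8,"vl":53,"w":93,"xu":9}
After op 12 (add /p 44): {"iri":36,"kw":15,"n":8,"p":44,"vl":53,"w":93,"xu":9}
After op 13 (add /o 14): {"iri":36,"kw":15,"n":8,"o":14,"p":44,"vl":53,"w":93,"xu":9}

Answer: {"iri":36,"kw":15,"n":8,"o":14,"p":44,"vl":53,"w":93,"xu":9}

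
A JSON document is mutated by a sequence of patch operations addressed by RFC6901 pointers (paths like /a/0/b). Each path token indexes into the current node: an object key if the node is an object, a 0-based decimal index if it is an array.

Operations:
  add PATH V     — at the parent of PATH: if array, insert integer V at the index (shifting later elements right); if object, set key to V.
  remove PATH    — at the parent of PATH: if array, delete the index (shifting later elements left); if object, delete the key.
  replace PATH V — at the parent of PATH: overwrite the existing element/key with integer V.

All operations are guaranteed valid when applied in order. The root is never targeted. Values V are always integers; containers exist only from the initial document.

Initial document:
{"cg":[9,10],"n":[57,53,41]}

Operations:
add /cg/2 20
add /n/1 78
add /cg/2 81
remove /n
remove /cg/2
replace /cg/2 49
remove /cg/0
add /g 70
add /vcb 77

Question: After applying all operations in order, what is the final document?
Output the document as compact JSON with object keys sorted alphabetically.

After op 1 (add /cg/2 20): {"cg":[9,10,20],"n":[57,53,41]}
After op 2 (add /n/1 78): {"cg":[9,10,20],"n":[57,78,53,41]}
After op 3 (add /cg/2 81): {"cg":[9,10,81,20],"n":[57,78,53,41]}
After op 4 (remove /n): {"cg":[9,10,81,20]}
After op 5 (remove /cg/2): {"cg":[9,10,20]}
After op 6 (replace /cg/2 49): {"cg":[9,10,49]}
After op 7 (remove /cg/0): {"cg":[10,49]}
After op 8 (add /g 70): {"cg":[10,49],"g":70}
After op 9 (add /vcb 77): {"cg":[10,49],"g":70,"vcb":77}

Answer: {"cg":[10,49],"g":70,"vcb":77}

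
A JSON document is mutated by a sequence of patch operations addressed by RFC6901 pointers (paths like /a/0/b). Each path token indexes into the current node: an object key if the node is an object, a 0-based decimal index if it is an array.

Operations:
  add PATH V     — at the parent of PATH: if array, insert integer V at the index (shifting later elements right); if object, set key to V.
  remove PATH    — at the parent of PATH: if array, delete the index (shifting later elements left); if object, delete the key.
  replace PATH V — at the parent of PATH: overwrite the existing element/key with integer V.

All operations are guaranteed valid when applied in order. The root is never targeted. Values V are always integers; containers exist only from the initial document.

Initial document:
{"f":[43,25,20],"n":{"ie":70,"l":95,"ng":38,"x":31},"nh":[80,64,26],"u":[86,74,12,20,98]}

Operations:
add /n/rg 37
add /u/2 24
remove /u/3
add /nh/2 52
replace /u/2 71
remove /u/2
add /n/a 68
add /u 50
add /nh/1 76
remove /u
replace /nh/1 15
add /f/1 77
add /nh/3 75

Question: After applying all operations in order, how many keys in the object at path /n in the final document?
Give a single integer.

After op 1 (add /n/rg 37): {"f":[43,25,20],"n":{"ie":70,"l":95,"ng":38,"rg":37,"x":31},"nh":[80,64,26],"u":[86,74,12,20,98]}
After op 2 (add /u/2 24): {"f":[43,25,20],"n":{"ie":70,"l":95,"ng":38,"rg":37,"x":31},"nh":[80,64,26],"u":[86,74,24,12,20,98]}
After op 3 (remove /u/3): {"f":[43,25,20],"n":{"ie":70,"l":95,"ng":38,"rg":37,"x":31},"nh":[80,64,26],"u":[86,74,24,20,98]}
After op 4 (add /nh/2 52): {"f":[43,25,20],"n":{"ie":70,"l":95,"ng":38,"rg":37,"x":31},"nh":[80,64,52,26],"u":[86,74,24,20,98]}
After op 5 (replace /u/2 71): {"f":[43,25,20],"n":{"ie":70,"l":95,"ng":38,"rg":37,"x":31},"nh":[80,64,52,26],"u":[86,74,71,20,98]}
After op 6 (remove /u/2): {"f":[43,25,20],"n":{"ie":70,"l":95,"ng":38,"rg":37,"x":31},"nh":[80,64,52,26],"u":[86,74,20,98]}
After op 7 (add /n/a 68): {"f":[43,25,20],"n":{"a":68,"ie":70,"l":95,"ng":38,"rg":37,"x":31},"nh":[80,64,52,26],"u":[86,74,20,98]}
After op 8 (add /u 50): {"f":[43,25,20],"n":{"a":68,"ie":70,"l":95,"ng":38,"rg":37,"x":31},"nh":[80,64,52,26],"u":50}
After op 9 (add /nh/1 76): {"f":[43,25,20],"n":{"a":68,"ie":70,"l":95,"ng":38,"rg":37,"x":31},"nh":[80,76,64,52,26],"u":50}
After op 10 (remove /u): {"f":[43,25,20],"n":{"a":68,"ie":70,"l":95,"ng":38,"rg":37,"x":31},"nh":[80,76,64,52,26]}
After op 11 (replace /nh/1 15): {"f":[43,25,20],"n":{"a":68,"ie":70,"l":95,"ng":38,"rg":37,"x":31},"nh":[80,15,64,52,26]}
After op 12 (add /f/1 77): {"f":[43,77,25,20],"n":{"a":68,"ie":70,"l":95,"ng":38,"rg":37,"x":31},"nh":[80,15,64,52,26]}
After op 13 (add /nh/3 75): {"f":[43,77,25,20],"n":{"a":68,"ie":70,"l":95,"ng":38,"rg":37,"x":31},"nh":[80,15,64,75,52,26]}
Size at path /n: 6

Answer: 6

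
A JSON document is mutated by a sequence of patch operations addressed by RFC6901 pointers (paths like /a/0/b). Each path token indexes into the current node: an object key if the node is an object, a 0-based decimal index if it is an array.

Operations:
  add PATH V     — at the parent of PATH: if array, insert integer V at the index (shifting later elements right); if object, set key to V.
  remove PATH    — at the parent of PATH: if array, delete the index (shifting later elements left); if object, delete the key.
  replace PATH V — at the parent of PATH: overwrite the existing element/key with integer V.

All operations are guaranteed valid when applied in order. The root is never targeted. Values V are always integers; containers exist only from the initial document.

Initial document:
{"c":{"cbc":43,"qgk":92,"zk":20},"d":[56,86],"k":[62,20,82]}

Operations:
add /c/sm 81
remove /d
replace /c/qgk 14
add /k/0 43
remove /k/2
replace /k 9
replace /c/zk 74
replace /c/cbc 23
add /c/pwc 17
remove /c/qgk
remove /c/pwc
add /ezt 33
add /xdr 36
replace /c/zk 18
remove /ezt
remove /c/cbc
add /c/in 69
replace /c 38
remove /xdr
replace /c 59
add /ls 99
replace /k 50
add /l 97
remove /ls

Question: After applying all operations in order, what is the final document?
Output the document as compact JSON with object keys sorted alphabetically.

Answer: {"c":59,"k":50,"l":97}

Derivation:
After op 1 (add /c/sm 81): {"c":{"cbc":43,"qgk":92,"sm":81,"zk":20},"d":[56,86],"k":[62,20,82]}
After op 2 (remove /d): {"c":{"cbc":43,"qgk":92,"sm":81,"zk":20},"k":[62,20,82]}
After op 3 (replace /c/qgk 14): {"c":{"cbc":43,"qgk":14,"sm":81,"zk":20},"k":[62,20,82]}
After op 4 (add /k/0 43): {"c":{"cbc":43,"qgk":14,"sm":81,"zk":20},"k":[43,62,20,82]}
After op 5 (remove /k/2): {"c":{"cbc":43,"qgk":14,"sm":81,"zk":20},"k":[43,62,82]}
After op 6 (replace /k 9): {"c":{"cbc":43,"qgk":14,"sm":81,"zk":20},"k":9}
After op 7 (replace /c/zk 74): {"c":{"cbc":43,"qgk":14,"sm":81,"zk":74},"k":9}
After op 8 (replace /c/cbc 23): {"c":{"cbc":23,"qgk":14,"sm":81,"zk":74},"k":9}
After op 9 (add /c/pwc 17): {"c":{"cbc":23,"pwc":17,"qgk":14,"sm":81,"zk":74},"k":9}
After op 10 (remove /c/qgk): {"c":{"cbc":23,"pwc":17,"sm":81,"zk":74},"k":9}
After op 11 (remove /c/pwc): {"c":{"cbc":23,"sm":81,"zk":74},"k":9}
After op 12 (add /ezt 33): {"c":{"cbc":23,"sm":81,"zk":74},"ezt":33,"k":9}
After op 13 (add /xdr 36): {"c":{"cbc":23,"sm":81,"zk":74},"ezt":33,"k":9,"xdr":36}
After op 14 (replace /c/zk 18): {"c":{"cbc":23,"sm":81,"zk":18},"ezt":33,"k":9,"xdr":36}
After op 15 (remove /ezt): {"c":{"cbc":23,"sm":81,"zk":18},"k":9,"xdr":36}
After op 16 (remove /c/cbc): {"c":{"sm":81,"zk":18},"k":9,"xdr":36}
After op 17 (add /c/in 69): {"c":{"in":69,"sm":81,"zk":18},"k":9,"xdr":36}
After op 18 (replace /c 38): {"c":38,"k":9,"xdr":36}
After op 19 (remove /xdr): {"c":38,"k":9}
After op 20 (replace /c 59): {"c":59,"k":9}
After op 21 (add /ls 99): {"c":59,"k":9,"ls":99}
After op 22 (replace /k 50): {"c":59,"k":50,"ls":99}
After op 23 (add /l 97): {"c":59,"k":50,"l":97,"ls":99}
After op 24 (remove /ls): {"c":59,"k":50,"l":97}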